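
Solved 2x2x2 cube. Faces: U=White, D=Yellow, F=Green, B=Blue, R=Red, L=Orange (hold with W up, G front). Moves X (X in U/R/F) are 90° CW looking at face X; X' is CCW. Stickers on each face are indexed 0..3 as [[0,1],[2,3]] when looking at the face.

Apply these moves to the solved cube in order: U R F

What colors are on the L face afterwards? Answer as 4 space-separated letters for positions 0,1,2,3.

Answer: G Y O B

Derivation:
After move 1 (U): U=WWWW F=RRGG R=BBRR B=OOBB L=GGOO
After move 2 (R): R=RBRB U=WRWG F=RYGY D=YBYO B=WOWB
After move 3 (F): F=GRYY U=WROG R=WBGB D=RRYO L=GYOB
Query: L face = GYOB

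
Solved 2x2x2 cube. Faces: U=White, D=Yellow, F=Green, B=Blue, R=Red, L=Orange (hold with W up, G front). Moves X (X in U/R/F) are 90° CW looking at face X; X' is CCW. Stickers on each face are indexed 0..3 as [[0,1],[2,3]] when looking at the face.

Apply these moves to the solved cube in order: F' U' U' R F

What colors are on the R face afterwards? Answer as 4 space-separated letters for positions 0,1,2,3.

Answer: W O G W

Derivation:
After move 1 (F'): F=GGGG U=WWRR R=YRYR D=OOYY L=OWOW
After move 2 (U'): U=WRWR F=OWGG R=GGYR B=YRBB L=BBOW
After move 3 (U'): U=RRWW F=BBGG R=OWYR B=GGBB L=YROW
After move 4 (R): R=YORW U=RBWG F=BOGY D=OBYG B=WGRB
After move 5 (F): F=GBYO U=RBWR R=WOGW D=RYYG L=YOOB
Query: R face = WOGW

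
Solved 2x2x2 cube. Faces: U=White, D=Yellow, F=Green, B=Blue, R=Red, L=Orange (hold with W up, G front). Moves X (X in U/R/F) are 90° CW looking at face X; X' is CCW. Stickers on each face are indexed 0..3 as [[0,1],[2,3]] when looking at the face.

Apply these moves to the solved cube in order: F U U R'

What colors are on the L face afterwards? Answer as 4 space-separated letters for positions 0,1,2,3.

Answer: W R O Y

Derivation:
After move 1 (F): F=GGGG U=WWOO R=WRWR D=RRYY L=OYOY
After move 2 (U): U=OWOW F=WRGG R=BBWR B=OYBB L=GGOY
After move 3 (U): U=OOWW F=BBGG R=OYWR B=GGBB L=WROY
After move 4 (R'): R=YROW U=OBWG F=BOGW D=RBYG B=YGRB
Query: L face = WROY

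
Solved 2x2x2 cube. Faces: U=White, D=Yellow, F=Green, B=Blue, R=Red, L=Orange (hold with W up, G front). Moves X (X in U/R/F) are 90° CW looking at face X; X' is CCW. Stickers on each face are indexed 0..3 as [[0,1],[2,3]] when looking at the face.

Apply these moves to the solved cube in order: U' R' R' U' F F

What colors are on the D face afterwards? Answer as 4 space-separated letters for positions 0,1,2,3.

Answer: W W Y W

Derivation:
After move 1 (U'): U=WWWW F=OOGG R=GGRR B=RRBB L=BBOO
After move 2 (R'): R=GRGR U=WBWR F=OWGW D=YOYG B=YRYB
After move 3 (R'): R=RRGG U=WYWY F=OBGR D=YWYW B=GROB
After move 4 (U'): U=YYWW F=BBGR R=OBGG B=RROB L=GROO
After move 5 (F): F=GBRB U=YYOR R=WBWG D=GOYW L=GYOW
After move 6 (F): F=RGBB U=YYWY R=OBRG D=WWYW L=GGOO
Query: D face = WWYW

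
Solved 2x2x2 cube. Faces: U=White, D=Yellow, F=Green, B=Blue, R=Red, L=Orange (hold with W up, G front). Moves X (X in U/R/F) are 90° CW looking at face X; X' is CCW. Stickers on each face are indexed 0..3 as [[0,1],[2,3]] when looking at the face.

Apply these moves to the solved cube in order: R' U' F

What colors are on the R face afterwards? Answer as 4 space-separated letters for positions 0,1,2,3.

After move 1 (R'): R=RRRR U=WBWB F=GWGW D=YGYG B=YBYB
After move 2 (U'): U=BBWW F=OOGW R=GWRR B=RRYB L=YBOO
After move 3 (F): F=GOWO U=BBOB R=WWWR D=RGYG L=YYOG
Query: R face = WWWR

Answer: W W W R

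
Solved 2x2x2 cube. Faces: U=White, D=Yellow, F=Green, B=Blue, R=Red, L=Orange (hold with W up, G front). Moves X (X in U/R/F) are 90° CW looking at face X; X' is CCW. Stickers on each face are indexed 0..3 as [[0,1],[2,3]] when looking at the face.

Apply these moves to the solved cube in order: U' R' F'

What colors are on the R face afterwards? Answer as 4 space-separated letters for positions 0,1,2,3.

After move 1 (U'): U=WWWW F=OOGG R=GGRR B=RRBB L=BBOO
After move 2 (R'): R=GRGR U=WBWR F=OWGW D=YOYG B=YRYB
After move 3 (F'): F=WWOG U=WBGG R=ORYR D=BOYG L=BROW
Query: R face = ORYR

Answer: O R Y R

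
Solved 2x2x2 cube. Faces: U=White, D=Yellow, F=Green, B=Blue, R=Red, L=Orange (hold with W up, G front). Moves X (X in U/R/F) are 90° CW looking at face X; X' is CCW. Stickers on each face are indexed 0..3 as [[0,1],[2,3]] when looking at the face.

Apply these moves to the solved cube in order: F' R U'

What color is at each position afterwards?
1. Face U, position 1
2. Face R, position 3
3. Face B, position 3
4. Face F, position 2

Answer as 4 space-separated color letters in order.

Answer: G R B G

Derivation:
After move 1 (F'): F=GGGG U=WWRR R=YRYR D=OOYY L=OWOW
After move 2 (R): R=YYRR U=WGRG F=GOGY D=OBYB B=RBWB
After move 3 (U'): U=GGWR F=OWGY R=GORR B=YYWB L=RBOW
Query 1: U[1] = G
Query 2: R[3] = R
Query 3: B[3] = B
Query 4: F[2] = G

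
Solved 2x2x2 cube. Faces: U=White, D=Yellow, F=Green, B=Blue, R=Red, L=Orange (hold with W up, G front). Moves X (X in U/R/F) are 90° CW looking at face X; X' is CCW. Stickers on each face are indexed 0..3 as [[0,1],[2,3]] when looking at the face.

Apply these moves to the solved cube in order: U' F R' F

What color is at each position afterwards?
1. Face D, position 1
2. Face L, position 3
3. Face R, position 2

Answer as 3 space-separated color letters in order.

After move 1 (U'): U=WWWW F=OOGG R=GGRR B=RRBB L=BBOO
After move 2 (F): F=GOGO U=WWOB R=WGWR D=RGYY L=BYOY
After move 3 (R'): R=GRWW U=WBOR F=GWGB D=ROYO B=YRGB
After move 4 (F): F=GGBW U=WBYY R=ORRW D=WGYO L=BROO
Query 1: D[1] = G
Query 2: L[3] = O
Query 3: R[2] = R

Answer: G O R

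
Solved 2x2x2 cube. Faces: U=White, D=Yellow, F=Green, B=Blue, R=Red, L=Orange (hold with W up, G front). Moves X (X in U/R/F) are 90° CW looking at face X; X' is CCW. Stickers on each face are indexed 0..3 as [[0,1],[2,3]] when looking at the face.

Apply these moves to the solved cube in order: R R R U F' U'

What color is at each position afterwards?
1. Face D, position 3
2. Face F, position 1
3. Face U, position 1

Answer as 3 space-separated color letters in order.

Answer: G B R

Derivation:
After move 1 (R): R=RRRR U=WGWG F=GYGY D=YBYB B=WBWB
After move 2 (R): R=RRRR U=WYWY F=GBGB D=YWYW B=GBGB
After move 3 (R): R=RRRR U=WBWB F=GWGW D=YGYG B=YBYB
After move 4 (U): U=WWBB F=RRGW R=YBRR B=OOYB L=GWOO
After move 5 (F'): F=RWRG U=WWYR R=GBYR D=WOYG L=GBOB
After move 6 (U'): U=WRWY F=GBRG R=RWYR B=GBYB L=OOOB
Query 1: D[3] = G
Query 2: F[1] = B
Query 3: U[1] = R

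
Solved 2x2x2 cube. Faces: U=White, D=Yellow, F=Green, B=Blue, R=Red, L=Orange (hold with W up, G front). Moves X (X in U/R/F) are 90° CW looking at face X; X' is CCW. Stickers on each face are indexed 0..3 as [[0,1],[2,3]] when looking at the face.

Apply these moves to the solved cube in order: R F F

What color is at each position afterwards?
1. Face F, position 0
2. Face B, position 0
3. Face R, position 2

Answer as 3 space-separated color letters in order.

Answer: Y W O

Derivation:
After move 1 (R): R=RRRR U=WGWG F=GYGY D=YBYB B=WBWB
After move 2 (F): F=GGYY U=WGOO R=WRGR D=RRYB L=OYOB
After move 3 (F): F=YGYG U=WGBY R=OROR D=GWYB L=OROR
Query 1: F[0] = Y
Query 2: B[0] = W
Query 3: R[2] = O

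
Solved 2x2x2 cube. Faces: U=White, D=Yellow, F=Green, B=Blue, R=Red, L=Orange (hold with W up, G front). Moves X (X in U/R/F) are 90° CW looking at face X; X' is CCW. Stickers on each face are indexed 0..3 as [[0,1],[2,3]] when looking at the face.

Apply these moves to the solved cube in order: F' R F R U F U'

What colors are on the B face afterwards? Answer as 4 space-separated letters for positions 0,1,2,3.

Answer: O B G B

Derivation:
After move 1 (F'): F=GGGG U=WWRR R=YRYR D=OOYY L=OWOW
After move 2 (R): R=YYRR U=WGRG F=GOGY D=OBYB B=RBWB
After move 3 (F): F=GGYO U=WGWW R=RYGR D=RYYB L=OOOB
After move 4 (R): R=GRRY U=WGWO F=GYYB D=RWYR B=WBGB
After move 5 (U): U=WWOG F=GRYB R=WBRY B=OOGB L=GYOB
After move 6 (F): F=YGBR U=WWBY R=OBGY D=RWYR L=GROW
After move 7 (U'): U=WYWB F=GRBR R=YGGY B=OBGB L=OOOW
Query: B face = OBGB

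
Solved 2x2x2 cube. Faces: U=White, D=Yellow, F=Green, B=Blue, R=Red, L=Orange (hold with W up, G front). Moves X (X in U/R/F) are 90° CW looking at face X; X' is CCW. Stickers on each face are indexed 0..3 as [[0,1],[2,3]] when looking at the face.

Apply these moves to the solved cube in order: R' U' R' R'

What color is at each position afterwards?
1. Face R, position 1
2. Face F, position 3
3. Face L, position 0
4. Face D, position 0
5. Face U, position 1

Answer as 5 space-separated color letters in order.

Answer: R R Y Y G

Derivation:
After move 1 (R'): R=RRRR U=WBWB F=GWGW D=YGYG B=YBYB
After move 2 (U'): U=BBWW F=OOGW R=GWRR B=RRYB L=YBOO
After move 3 (R'): R=WRGR U=BYWR F=OBGW D=YOYW B=GRGB
After move 4 (R'): R=RRWG U=BGWG F=OYGR D=YBYW B=WROB
Query 1: R[1] = R
Query 2: F[3] = R
Query 3: L[0] = Y
Query 4: D[0] = Y
Query 5: U[1] = G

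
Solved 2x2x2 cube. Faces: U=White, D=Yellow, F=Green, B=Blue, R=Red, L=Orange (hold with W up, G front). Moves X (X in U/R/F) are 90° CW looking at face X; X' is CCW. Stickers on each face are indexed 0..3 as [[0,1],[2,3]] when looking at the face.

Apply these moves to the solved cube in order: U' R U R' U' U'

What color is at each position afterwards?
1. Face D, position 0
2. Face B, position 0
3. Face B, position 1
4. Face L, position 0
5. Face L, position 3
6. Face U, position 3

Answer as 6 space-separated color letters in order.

Answer: Y R W R O W

Derivation:
After move 1 (U'): U=WWWW F=OOGG R=GGRR B=RRBB L=BBOO
After move 2 (R): R=RGRG U=WOWG F=OYGY D=YBYR B=WRWB
After move 3 (U): U=WWGO F=RGGY R=WRRG B=BBWB L=OYOO
After move 4 (R'): R=RGWR U=WWGB F=RWGO D=YGYY B=RBBB
After move 5 (U'): U=WBWG F=OYGO R=RWWR B=RGBB L=RBOO
After move 6 (U'): U=BGWW F=RBGO R=OYWR B=RWBB L=RGOO
Query 1: D[0] = Y
Query 2: B[0] = R
Query 3: B[1] = W
Query 4: L[0] = R
Query 5: L[3] = O
Query 6: U[3] = W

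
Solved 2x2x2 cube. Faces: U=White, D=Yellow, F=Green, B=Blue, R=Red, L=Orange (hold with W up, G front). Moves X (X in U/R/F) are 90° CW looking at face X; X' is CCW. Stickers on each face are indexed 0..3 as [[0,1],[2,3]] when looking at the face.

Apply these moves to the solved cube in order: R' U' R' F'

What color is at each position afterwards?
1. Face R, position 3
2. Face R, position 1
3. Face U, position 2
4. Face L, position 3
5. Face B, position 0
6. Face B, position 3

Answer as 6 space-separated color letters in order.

Answer: R R W W G B

Derivation:
After move 1 (R'): R=RRRR U=WBWB F=GWGW D=YGYG B=YBYB
After move 2 (U'): U=BBWW F=OOGW R=GWRR B=RRYB L=YBOO
After move 3 (R'): R=WRGR U=BYWR F=OBGW D=YOYW B=GRGB
After move 4 (F'): F=BWOG U=BYWG R=ORYR D=BOYW L=YROW
Query 1: R[3] = R
Query 2: R[1] = R
Query 3: U[2] = W
Query 4: L[3] = W
Query 5: B[0] = G
Query 6: B[3] = B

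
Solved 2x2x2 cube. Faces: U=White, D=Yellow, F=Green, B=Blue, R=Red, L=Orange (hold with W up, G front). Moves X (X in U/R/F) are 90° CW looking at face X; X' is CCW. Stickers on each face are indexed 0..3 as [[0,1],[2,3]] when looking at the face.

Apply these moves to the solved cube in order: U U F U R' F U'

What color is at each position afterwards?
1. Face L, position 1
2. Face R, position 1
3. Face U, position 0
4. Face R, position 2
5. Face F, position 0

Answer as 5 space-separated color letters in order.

Answer: Y W B R G

Derivation:
After move 1 (U): U=WWWW F=RRGG R=BBRR B=OOBB L=GGOO
After move 2 (U): U=WWWW F=BBGG R=OORR B=GGBB L=RROO
After move 3 (F): F=GBGB U=WWOR R=WOWR D=ROYY L=RYOY
After move 4 (U): U=OWRW F=WOGB R=GGWR B=RYBB L=GBOY
After move 5 (R'): R=GRGW U=OBRR F=WWGW D=ROYB B=YYOB
After move 6 (F): F=GWWW U=OBYB R=RRRW D=GGYB L=GROO
After move 7 (U'): U=BBOY F=GRWW R=GWRW B=RROB L=YYOO
Query 1: L[1] = Y
Query 2: R[1] = W
Query 3: U[0] = B
Query 4: R[2] = R
Query 5: F[0] = G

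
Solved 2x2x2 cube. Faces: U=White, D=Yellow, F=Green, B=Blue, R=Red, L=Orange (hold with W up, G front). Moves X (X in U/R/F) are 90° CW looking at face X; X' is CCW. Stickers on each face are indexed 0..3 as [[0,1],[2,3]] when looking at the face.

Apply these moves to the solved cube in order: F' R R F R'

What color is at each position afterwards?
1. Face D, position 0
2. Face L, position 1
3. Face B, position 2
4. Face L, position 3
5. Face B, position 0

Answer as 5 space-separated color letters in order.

Answer: R O R W R

Derivation:
After move 1 (F'): F=GGGG U=WWRR R=YRYR D=OOYY L=OWOW
After move 2 (R): R=YYRR U=WGRG F=GOGY D=OBYB B=RBWB
After move 3 (R): R=RYRY U=WORY F=GBGB D=OWYR B=GBGB
After move 4 (F): F=GGBB U=WOWW R=RYYY D=RRYR L=OOOW
After move 5 (R'): R=YYRY U=WGWG F=GOBW D=RGYB B=RBRB
Query 1: D[0] = R
Query 2: L[1] = O
Query 3: B[2] = R
Query 4: L[3] = W
Query 5: B[0] = R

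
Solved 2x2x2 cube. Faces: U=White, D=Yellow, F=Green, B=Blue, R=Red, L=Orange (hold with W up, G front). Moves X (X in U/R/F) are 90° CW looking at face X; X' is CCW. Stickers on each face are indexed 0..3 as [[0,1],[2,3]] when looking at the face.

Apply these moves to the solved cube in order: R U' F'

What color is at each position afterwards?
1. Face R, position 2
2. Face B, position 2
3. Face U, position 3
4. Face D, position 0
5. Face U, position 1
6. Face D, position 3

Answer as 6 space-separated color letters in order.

Answer: Y W R B G B

Derivation:
After move 1 (R): R=RRRR U=WGWG F=GYGY D=YBYB B=WBWB
After move 2 (U'): U=GGWW F=OOGY R=GYRR B=RRWB L=WBOO
After move 3 (F'): F=OYOG U=GGGR R=BYYR D=BOYB L=WWOW
Query 1: R[2] = Y
Query 2: B[2] = W
Query 3: U[3] = R
Query 4: D[0] = B
Query 5: U[1] = G
Query 6: D[3] = B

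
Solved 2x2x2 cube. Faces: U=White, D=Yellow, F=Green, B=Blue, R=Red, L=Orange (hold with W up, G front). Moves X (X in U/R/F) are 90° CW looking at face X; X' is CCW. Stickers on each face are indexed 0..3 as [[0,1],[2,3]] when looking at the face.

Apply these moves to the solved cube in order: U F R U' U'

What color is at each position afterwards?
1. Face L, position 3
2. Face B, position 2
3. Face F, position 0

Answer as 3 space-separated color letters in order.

Answer: Y W G

Derivation:
After move 1 (U): U=WWWW F=RRGG R=BBRR B=OOBB L=GGOO
After move 2 (F): F=GRGR U=WWOG R=WBWR D=RBYY L=GYOY
After move 3 (R): R=WWRB U=WROR F=GBGY D=RBYO B=GOWB
After move 4 (U'): U=RRWO F=GYGY R=GBRB B=WWWB L=GOOY
After move 5 (U'): U=RORW F=GOGY R=GYRB B=GBWB L=WWOY
Query 1: L[3] = Y
Query 2: B[2] = W
Query 3: F[0] = G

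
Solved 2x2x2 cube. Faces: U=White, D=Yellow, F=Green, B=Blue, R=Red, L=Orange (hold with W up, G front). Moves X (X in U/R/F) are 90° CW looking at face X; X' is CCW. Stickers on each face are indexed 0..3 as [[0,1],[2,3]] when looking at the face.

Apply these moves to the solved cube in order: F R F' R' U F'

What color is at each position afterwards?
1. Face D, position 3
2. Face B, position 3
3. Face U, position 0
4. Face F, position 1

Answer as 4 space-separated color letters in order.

After move 1 (F): F=GGGG U=WWOO R=WRWR D=RRYY L=OYOY
After move 2 (R): R=WWRR U=WGOG F=GRGY D=RBYB B=OBWB
After move 3 (F'): F=RYGG U=WGWR R=BWRR D=YYYB L=OGOO
After move 4 (R'): R=WRBR U=WWWO F=RGGR D=YYYG B=BBYB
After move 5 (U): U=WWOW F=WRGR R=BBBR B=OGYB L=RGOO
After move 6 (F'): F=RRWG U=WWBB R=YBYR D=GOYG L=RWOO
Query 1: D[3] = G
Query 2: B[3] = B
Query 3: U[0] = W
Query 4: F[1] = R

Answer: G B W R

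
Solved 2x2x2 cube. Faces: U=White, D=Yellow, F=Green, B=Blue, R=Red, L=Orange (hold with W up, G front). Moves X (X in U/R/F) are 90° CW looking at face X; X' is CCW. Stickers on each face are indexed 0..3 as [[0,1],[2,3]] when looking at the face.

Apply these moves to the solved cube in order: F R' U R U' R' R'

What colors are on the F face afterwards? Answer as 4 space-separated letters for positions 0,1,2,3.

After move 1 (F): F=GGGG U=WWOO R=WRWR D=RRYY L=OYOY
After move 2 (R'): R=RRWW U=WBOB F=GWGO D=RGYG B=YBRB
After move 3 (U): U=OWBB F=RRGO R=YBWW B=OYRB L=GWOY
After move 4 (R): R=WYWB U=ORBO F=RGGG D=RRYO B=BYWB
After move 5 (U'): U=ROOB F=GWGG R=RGWB B=WYWB L=BYOY
After move 6 (R'): R=GBRW U=RWOW F=GOGB D=RWYG B=OYRB
After move 7 (R'): R=BWGR U=RROO F=GWGW D=ROYB B=GYWB
Query: F face = GWGW

Answer: G W G W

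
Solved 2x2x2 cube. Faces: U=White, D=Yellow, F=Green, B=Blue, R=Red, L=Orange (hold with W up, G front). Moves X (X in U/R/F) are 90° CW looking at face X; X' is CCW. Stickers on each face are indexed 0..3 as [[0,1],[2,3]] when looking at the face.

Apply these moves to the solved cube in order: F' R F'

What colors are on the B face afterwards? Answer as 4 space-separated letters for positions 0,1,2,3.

Answer: R B W B

Derivation:
After move 1 (F'): F=GGGG U=WWRR R=YRYR D=OOYY L=OWOW
After move 2 (R): R=YYRR U=WGRG F=GOGY D=OBYB B=RBWB
After move 3 (F'): F=OYGG U=WGYR R=BYOR D=WWYB L=OGOR
Query: B face = RBWB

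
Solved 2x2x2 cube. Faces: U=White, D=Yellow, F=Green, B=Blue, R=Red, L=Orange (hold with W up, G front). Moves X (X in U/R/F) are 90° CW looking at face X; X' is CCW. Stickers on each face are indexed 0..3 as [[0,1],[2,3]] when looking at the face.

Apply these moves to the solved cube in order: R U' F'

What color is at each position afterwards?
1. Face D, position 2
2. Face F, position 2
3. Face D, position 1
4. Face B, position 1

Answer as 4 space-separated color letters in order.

Answer: Y O O R

Derivation:
After move 1 (R): R=RRRR U=WGWG F=GYGY D=YBYB B=WBWB
After move 2 (U'): U=GGWW F=OOGY R=GYRR B=RRWB L=WBOO
After move 3 (F'): F=OYOG U=GGGR R=BYYR D=BOYB L=WWOW
Query 1: D[2] = Y
Query 2: F[2] = O
Query 3: D[1] = O
Query 4: B[1] = R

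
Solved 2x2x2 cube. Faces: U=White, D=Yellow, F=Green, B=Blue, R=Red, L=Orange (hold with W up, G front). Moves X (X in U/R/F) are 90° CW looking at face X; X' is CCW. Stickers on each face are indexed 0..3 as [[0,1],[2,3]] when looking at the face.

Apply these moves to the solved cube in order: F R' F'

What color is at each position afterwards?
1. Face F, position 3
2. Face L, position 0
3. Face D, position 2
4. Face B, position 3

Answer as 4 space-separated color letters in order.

Answer: G O Y B

Derivation:
After move 1 (F): F=GGGG U=WWOO R=WRWR D=RRYY L=OYOY
After move 2 (R'): R=RRWW U=WBOB F=GWGO D=RGYG B=YBRB
After move 3 (F'): F=WOGG U=WBRW R=GRRW D=YYYG L=OBOO
Query 1: F[3] = G
Query 2: L[0] = O
Query 3: D[2] = Y
Query 4: B[3] = B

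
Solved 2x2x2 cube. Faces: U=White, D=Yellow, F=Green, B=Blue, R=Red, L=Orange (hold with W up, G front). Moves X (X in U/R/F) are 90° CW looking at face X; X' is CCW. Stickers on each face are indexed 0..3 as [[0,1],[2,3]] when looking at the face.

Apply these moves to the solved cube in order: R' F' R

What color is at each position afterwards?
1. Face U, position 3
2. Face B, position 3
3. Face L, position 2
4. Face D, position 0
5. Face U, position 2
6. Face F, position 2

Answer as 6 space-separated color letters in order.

Answer: G B O O R G

Derivation:
After move 1 (R'): R=RRRR U=WBWB F=GWGW D=YGYG B=YBYB
After move 2 (F'): F=WWGG U=WBRR R=GRYR D=OOYG L=OBOW
After move 3 (R): R=YGRR U=WWRG F=WOGG D=OYYY B=RBBB
Query 1: U[3] = G
Query 2: B[3] = B
Query 3: L[2] = O
Query 4: D[0] = O
Query 5: U[2] = R
Query 6: F[2] = G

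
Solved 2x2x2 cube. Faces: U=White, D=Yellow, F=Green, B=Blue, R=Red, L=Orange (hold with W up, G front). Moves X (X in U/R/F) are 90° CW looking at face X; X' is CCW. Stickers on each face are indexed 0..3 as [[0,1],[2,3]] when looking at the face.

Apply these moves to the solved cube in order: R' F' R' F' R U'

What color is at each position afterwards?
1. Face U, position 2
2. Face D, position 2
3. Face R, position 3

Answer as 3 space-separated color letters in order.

Answer: W Y R

Derivation:
After move 1 (R'): R=RRRR U=WBWB F=GWGW D=YGYG B=YBYB
After move 2 (F'): F=WWGG U=WBRR R=GRYR D=OOYG L=OBOW
After move 3 (R'): R=RRGY U=WYRY F=WBGR D=OWYG B=GBOB
After move 4 (F'): F=BRWG U=WYRG R=WROY D=BWYG L=OYOR
After move 5 (R): R=OWYR U=WRRG F=BWWG D=BOYG B=GBYB
After move 6 (U'): U=RGWR F=OYWG R=BWYR B=OWYB L=GBOR
Query 1: U[2] = W
Query 2: D[2] = Y
Query 3: R[3] = R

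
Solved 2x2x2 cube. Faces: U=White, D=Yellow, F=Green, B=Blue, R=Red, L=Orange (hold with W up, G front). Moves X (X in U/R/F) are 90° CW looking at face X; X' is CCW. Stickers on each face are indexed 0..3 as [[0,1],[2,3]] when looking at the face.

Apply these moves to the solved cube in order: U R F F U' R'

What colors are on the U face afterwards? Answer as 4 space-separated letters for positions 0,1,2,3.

After move 1 (U): U=WWWW F=RRGG R=BBRR B=OOBB L=GGOO
After move 2 (R): R=RBRB U=WRWG F=RYGY D=YBYO B=WOWB
After move 3 (F): F=GRYY U=WROG R=WBGB D=RRYO L=GYOB
After move 4 (F): F=YGYR U=WRBY R=OBGB D=GWYO L=GROR
After move 5 (U'): U=RYWB F=GRYR R=YGGB B=OBWB L=WOOR
After move 6 (R'): R=GBYG U=RWWO F=GYYB D=GRYR B=OBWB
Query: U face = RWWO

Answer: R W W O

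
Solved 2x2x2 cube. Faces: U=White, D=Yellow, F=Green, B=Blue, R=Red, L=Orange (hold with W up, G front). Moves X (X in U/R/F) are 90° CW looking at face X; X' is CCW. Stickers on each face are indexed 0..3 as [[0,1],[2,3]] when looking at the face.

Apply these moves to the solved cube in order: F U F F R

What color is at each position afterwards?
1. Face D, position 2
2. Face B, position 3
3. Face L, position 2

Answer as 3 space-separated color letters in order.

Answer: Y B O

Derivation:
After move 1 (F): F=GGGG U=WWOO R=WRWR D=RRYY L=OYOY
After move 2 (U): U=OWOW F=WRGG R=BBWR B=OYBB L=GGOY
After move 3 (F): F=GWGR U=OWYG R=OBWR D=WBYY L=GROR
After move 4 (F): F=GGRW U=OWRR R=YBGR D=WOYY L=GWOB
After move 5 (R): R=GYRB U=OGRW F=GORY D=WBYO B=RYWB
Query 1: D[2] = Y
Query 2: B[3] = B
Query 3: L[2] = O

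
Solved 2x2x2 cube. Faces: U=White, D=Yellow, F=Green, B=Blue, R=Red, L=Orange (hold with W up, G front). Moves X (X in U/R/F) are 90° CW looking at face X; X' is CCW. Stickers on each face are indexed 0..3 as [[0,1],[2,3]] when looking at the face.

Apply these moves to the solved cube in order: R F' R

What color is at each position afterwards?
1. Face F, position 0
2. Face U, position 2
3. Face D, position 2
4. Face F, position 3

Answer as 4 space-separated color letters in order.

Answer: Y R Y B

Derivation:
After move 1 (R): R=RRRR U=WGWG F=GYGY D=YBYB B=WBWB
After move 2 (F'): F=YYGG U=WGRR R=BRYR D=OOYB L=OGOW
After move 3 (R): R=YBRR U=WYRG F=YOGB D=OWYW B=RBGB
Query 1: F[0] = Y
Query 2: U[2] = R
Query 3: D[2] = Y
Query 4: F[3] = B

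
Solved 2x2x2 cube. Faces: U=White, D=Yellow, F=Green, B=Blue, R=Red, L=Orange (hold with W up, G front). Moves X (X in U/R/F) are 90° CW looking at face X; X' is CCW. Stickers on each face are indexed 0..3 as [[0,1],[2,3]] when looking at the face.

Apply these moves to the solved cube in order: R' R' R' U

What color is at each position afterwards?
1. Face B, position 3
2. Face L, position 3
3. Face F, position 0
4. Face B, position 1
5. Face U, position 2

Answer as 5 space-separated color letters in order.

After move 1 (R'): R=RRRR U=WBWB F=GWGW D=YGYG B=YBYB
After move 2 (R'): R=RRRR U=WYWY F=GBGB D=YWYW B=GBGB
After move 3 (R'): R=RRRR U=WGWG F=GYGY D=YBYB B=WBWB
After move 4 (U): U=WWGG F=RRGY R=WBRR B=OOWB L=GYOO
Query 1: B[3] = B
Query 2: L[3] = O
Query 3: F[0] = R
Query 4: B[1] = O
Query 5: U[2] = G

Answer: B O R O G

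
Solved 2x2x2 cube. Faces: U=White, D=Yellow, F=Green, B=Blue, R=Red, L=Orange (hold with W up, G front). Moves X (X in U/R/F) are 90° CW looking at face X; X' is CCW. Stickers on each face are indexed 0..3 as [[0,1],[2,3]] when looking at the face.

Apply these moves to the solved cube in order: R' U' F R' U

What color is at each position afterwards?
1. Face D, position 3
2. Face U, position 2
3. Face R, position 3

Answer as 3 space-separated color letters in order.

Answer: O R W

Derivation:
After move 1 (R'): R=RRRR U=WBWB F=GWGW D=YGYG B=YBYB
After move 2 (U'): U=BBWW F=OOGW R=GWRR B=RRYB L=YBOO
After move 3 (F): F=GOWO U=BBOB R=WWWR D=RGYG L=YYOG
After move 4 (R'): R=WRWW U=BYOR F=GBWB D=ROYO B=GRGB
After move 5 (U): U=OBRY F=WRWB R=GRWW B=YYGB L=GBOG
Query 1: D[3] = O
Query 2: U[2] = R
Query 3: R[3] = W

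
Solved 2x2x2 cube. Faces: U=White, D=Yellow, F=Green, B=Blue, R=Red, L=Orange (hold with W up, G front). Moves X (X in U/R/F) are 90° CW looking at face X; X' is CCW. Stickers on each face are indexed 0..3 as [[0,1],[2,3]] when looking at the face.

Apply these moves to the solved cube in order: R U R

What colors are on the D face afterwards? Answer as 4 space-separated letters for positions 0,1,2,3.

Answer: Y W Y O

Derivation:
After move 1 (R): R=RRRR U=WGWG F=GYGY D=YBYB B=WBWB
After move 2 (U): U=WWGG F=RRGY R=WBRR B=OOWB L=GYOO
After move 3 (R): R=RWRB U=WRGY F=RBGB D=YWYO B=GOWB
Query: D face = YWYO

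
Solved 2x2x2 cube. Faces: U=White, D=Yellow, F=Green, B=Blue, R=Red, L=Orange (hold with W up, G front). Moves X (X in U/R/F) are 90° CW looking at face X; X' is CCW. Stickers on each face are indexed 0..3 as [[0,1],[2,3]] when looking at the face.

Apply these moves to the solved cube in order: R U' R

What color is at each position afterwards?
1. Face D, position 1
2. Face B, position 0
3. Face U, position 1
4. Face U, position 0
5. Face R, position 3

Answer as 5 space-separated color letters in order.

After move 1 (R): R=RRRR U=WGWG F=GYGY D=YBYB B=WBWB
After move 2 (U'): U=GGWW F=OOGY R=GYRR B=RRWB L=WBOO
After move 3 (R): R=RGRY U=GOWY F=OBGB D=YWYR B=WRGB
Query 1: D[1] = W
Query 2: B[0] = W
Query 3: U[1] = O
Query 4: U[0] = G
Query 5: R[3] = Y

Answer: W W O G Y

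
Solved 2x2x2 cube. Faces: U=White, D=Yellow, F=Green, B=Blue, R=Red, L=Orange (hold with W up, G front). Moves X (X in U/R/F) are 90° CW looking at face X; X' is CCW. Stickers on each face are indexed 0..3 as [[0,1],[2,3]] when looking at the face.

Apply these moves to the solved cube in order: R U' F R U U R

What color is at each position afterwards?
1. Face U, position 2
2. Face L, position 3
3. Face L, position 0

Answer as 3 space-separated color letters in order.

Answer: O B W

Derivation:
After move 1 (R): R=RRRR U=WGWG F=GYGY D=YBYB B=WBWB
After move 2 (U'): U=GGWW F=OOGY R=GYRR B=RRWB L=WBOO
After move 3 (F): F=GOYO U=GGOB R=WYWR D=RGYB L=WYOB
After move 4 (R): R=WWRY U=GOOO F=GGYB D=RWYR B=BRGB
After move 5 (U): U=OGOO F=WWYB R=BRRY B=WYGB L=GGOB
After move 6 (U): U=OOOG F=BRYB R=WYRY B=GGGB L=WWOB
After move 7 (R): R=RWYY U=OROB F=BWYR D=RGYG B=GGOB
Query 1: U[2] = O
Query 2: L[3] = B
Query 3: L[0] = W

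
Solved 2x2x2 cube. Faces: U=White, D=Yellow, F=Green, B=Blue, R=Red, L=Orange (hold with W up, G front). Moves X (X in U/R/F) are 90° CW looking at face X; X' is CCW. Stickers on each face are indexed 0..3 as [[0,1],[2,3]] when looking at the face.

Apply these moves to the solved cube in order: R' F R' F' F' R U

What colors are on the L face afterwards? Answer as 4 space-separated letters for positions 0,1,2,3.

After move 1 (R'): R=RRRR U=WBWB F=GWGW D=YGYG B=YBYB
After move 2 (F): F=GGWW U=WBOO R=WRBR D=RRYG L=OYOG
After move 3 (R'): R=RRWB U=WYOY F=GBWO D=RGYW B=GBRB
After move 4 (F'): F=BOGW U=WYRW R=GRRB D=YGYW L=OYOO
After move 5 (F'): F=OWBG U=WYGR R=GRYB D=YOYW L=OWOR
After move 6 (R): R=YGBR U=WWGG F=OOBW D=YRYG B=RBYB
After move 7 (U): U=GWGW F=YGBW R=RBBR B=OWYB L=OOOR
Query: L face = OOOR

Answer: O O O R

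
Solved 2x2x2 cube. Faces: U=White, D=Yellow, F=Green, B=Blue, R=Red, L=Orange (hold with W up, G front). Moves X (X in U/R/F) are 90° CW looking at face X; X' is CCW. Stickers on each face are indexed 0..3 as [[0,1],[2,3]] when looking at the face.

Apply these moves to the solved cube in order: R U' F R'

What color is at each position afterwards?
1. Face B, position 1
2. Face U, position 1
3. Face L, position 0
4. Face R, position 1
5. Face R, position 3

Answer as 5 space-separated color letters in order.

Answer: R W W R W

Derivation:
After move 1 (R): R=RRRR U=WGWG F=GYGY D=YBYB B=WBWB
After move 2 (U'): U=GGWW F=OOGY R=GYRR B=RRWB L=WBOO
After move 3 (F): F=GOYO U=GGOB R=WYWR D=RGYB L=WYOB
After move 4 (R'): R=YRWW U=GWOR F=GGYB D=ROYO B=BRGB
Query 1: B[1] = R
Query 2: U[1] = W
Query 3: L[0] = W
Query 4: R[1] = R
Query 5: R[3] = W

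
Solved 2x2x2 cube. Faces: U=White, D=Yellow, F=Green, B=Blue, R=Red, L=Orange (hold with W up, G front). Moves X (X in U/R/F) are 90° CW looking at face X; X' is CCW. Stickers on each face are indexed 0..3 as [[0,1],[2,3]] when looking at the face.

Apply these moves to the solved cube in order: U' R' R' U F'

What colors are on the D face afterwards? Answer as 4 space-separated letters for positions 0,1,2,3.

After move 1 (U'): U=WWWW F=OOGG R=GGRR B=RRBB L=BBOO
After move 2 (R'): R=GRGR U=WBWR F=OWGW D=YOYG B=YRYB
After move 3 (R'): R=RRGG U=WYWY F=OBGR D=YWYW B=GROB
After move 4 (U): U=WWYY F=RRGR R=GRGG B=BBOB L=OBOO
After move 5 (F'): F=RRRG U=WWGG R=WRYG D=BOYW L=OYOY
Query: D face = BOYW

Answer: B O Y W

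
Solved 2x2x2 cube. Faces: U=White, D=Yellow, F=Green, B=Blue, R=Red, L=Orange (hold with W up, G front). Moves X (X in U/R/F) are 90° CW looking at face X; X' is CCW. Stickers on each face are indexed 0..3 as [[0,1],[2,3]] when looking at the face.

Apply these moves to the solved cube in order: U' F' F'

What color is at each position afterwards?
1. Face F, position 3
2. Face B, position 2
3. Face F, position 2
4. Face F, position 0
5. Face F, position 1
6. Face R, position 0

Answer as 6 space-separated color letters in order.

Answer: O B O G G O

Derivation:
After move 1 (U'): U=WWWW F=OOGG R=GGRR B=RRBB L=BBOO
After move 2 (F'): F=OGOG U=WWGR R=YGYR D=BOYY L=BWOW
After move 3 (F'): F=GGOO U=WWYY R=OGBR D=WWYY L=BROG
Query 1: F[3] = O
Query 2: B[2] = B
Query 3: F[2] = O
Query 4: F[0] = G
Query 5: F[1] = G
Query 6: R[0] = O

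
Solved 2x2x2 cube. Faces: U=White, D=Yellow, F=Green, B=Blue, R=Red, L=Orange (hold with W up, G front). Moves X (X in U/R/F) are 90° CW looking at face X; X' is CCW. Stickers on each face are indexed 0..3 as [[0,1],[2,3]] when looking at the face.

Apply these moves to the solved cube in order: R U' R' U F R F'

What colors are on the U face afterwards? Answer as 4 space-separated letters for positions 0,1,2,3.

Answer: W Y W R

Derivation:
After move 1 (R): R=RRRR U=WGWG F=GYGY D=YBYB B=WBWB
After move 2 (U'): U=GGWW F=OOGY R=GYRR B=RRWB L=WBOO
After move 3 (R'): R=YRGR U=GWWR F=OGGW D=YOYY B=BRBB
After move 4 (U): U=WGRW F=YRGW R=BRGR B=WBBB L=OGOO
After move 5 (F): F=GYWR U=WGOG R=RRWR D=GBYY L=OYOO
After move 6 (R): R=WRRR U=WYOR F=GBWY D=GBYW B=GBGB
After move 7 (F'): F=BYGW U=WYWR R=BRGR D=YOYW L=OROO
Query: U face = WYWR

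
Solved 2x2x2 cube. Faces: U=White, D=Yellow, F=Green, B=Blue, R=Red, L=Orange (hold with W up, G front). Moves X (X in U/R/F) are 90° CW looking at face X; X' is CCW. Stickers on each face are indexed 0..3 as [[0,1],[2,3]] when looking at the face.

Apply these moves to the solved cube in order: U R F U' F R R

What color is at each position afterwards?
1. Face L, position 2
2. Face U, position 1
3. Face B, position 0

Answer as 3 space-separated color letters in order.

Answer: O G Y

Derivation:
After move 1 (U): U=WWWW F=RRGG R=BBRR B=OOBB L=GGOO
After move 2 (R): R=RBRB U=WRWG F=RYGY D=YBYO B=WOWB
After move 3 (F): F=GRYY U=WROG R=WBGB D=RRYO L=GYOB
After move 4 (U'): U=RGWO F=GYYY R=GRGB B=WBWB L=WOOB
After move 5 (F): F=YGYY U=RGBO R=WROB D=GGYO L=WROR
After move 6 (R): R=OWBR U=RGBY F=YGYO D=GWYW B=OBGB
After move 7 (R): R=BORW U=RGBO F=YWYW D=GGYO B=YBGB
Query 1: L[2] = O
Query 2: U[1] = G
Query 3: B[0] = Y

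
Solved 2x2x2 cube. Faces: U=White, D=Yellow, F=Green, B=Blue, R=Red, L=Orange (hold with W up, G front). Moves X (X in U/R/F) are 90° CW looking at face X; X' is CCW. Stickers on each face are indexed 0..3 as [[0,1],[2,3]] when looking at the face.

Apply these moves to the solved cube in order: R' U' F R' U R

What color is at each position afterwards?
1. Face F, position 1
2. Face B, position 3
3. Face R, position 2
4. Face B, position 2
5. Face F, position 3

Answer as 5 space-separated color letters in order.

Answer: O B W B O

Derivation:
After move 1 (R'): R=RRRR U=WBWB F=GWGW D=YGYG B=YBYB
After move 2 (U'): U=BBWW F=OOGW R=GWRR B=RRYB L=YBOO
After move 3 (F): F=GOWO U=BBOB R=WWWR D=RGYG L=YYOG
After move 4 (R'): R=WRWW U=BYOR F=GBWB D=ROYO B=GRGB
After move 5 (U): U=OBRY F=WRWB R=GRWW B=YYGB L=GBOG
After move 6 (R): R=WGWR U=ORRB F=WOWO D=RGYY B=YYBB
Query 1: F[1] = O
Query 2: B[3] = B
Query 3: R[2] = W
Query 4: B[2] = B
Query 5: F[3] = O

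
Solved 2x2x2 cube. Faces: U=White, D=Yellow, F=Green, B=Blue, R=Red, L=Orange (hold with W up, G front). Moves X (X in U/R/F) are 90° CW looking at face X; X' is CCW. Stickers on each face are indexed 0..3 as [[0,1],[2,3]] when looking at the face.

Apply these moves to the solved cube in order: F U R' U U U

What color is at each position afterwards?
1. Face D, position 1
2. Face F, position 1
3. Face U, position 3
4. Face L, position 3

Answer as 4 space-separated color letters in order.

After move 1 (F): F=GGGG U=WWOO R=WRWR D=RRYY L=OYOY
After move 2 (U): U=OWOW F=WRGG R=BBWR B=OYBB L=GGOY
After move 3 (R'): R=BRBW U=OBOO F=WWGW D=RRYG B=YYRB
After move 4 (U): U=OOOB F=BRGW R=YYBW B=GGRB L=WWOY
After move 5 (U): U=OOBO F=YYGW R=GGBW B=WWRB L=BROY
After move 6 (U): U=BOOO F=GGGW R=WWBW B=BRRB L=YYOY
Query 1: D[1] = R
Query 2: F[1] = G
Query 3: U[3] = O
Query 4: L[3] = Y

Answer: R G O Y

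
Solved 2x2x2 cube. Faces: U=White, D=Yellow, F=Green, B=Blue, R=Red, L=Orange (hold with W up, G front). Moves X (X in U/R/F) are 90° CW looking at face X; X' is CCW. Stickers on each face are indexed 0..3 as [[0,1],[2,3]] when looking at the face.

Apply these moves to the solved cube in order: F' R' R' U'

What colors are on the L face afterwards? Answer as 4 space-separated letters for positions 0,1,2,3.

After move 1 (F'): F=GGGG U=WWRR R=YRYR D=OOYY L=OWOW
After move 2 (R'): R=RRYY U=WBRB F=GWGR D=OGYG B=YBOB
After move 3 (R'): R=RYRY U=WORY F=GBGB D=OWYR B=GBGB
After move 4 (U'): U=OYWR F=OWGB R=GBRY B=RYGB L=GBOW
Query: L face = GBOW

Answer: G B O W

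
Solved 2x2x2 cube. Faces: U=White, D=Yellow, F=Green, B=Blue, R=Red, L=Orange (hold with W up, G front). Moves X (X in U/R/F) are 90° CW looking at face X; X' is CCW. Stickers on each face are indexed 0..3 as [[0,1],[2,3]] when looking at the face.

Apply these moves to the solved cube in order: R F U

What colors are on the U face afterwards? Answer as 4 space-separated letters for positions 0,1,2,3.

After move 1 (R): R=RRRR U=WGWG F=GYGY D=YBYB B=WBWB
After move 2 (F): F=GGYY U=WGOO R=WRGR D=RRYB L=OYOB
After move 3 (U): U=OWOG F=WRYY R=WBGR B=OYWB L=GGOB
Query: U face = OWOG

Answer: O W O G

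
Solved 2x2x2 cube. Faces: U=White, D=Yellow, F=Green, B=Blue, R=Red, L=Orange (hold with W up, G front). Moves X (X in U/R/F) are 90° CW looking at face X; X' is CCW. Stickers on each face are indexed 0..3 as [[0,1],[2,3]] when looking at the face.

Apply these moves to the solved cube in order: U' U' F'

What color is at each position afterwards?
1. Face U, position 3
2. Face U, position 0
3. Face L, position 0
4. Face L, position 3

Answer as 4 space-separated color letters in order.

Answer: R W R W

Derivation:
After move 1 (U'): U=WWWW F=OOGG R=GGRR B=RRBB L=BBOO
After move 2 (U'): U=WWWW F=BBGG R=OORR B=GGBB L=RROO
After move 3 (F'): F=BGBG U=WWOR R=YOYR D=ROYY L=RWOW
Query 1: U[3] = R
Query 2: U[0] = W
Query 3: L[0] = R
Query 4: L[3] = W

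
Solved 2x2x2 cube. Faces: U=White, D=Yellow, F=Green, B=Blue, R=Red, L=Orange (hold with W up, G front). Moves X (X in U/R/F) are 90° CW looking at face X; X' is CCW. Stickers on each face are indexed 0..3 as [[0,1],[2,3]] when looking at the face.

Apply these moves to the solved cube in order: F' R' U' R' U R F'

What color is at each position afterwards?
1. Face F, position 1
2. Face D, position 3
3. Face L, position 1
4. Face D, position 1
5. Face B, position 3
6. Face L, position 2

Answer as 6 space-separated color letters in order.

Answer: R Y R W B O

Derivation:
After move 1 (F'): F=GGGG U=WWRR R=YRYR D=OOYY L=OWOW
After move 2 (R'): R=RRYY U=WBRB F=GWGR D=OGYG B=YBOB
After move 3 (U'): U=BBWR F=OWGR R=GWYY B=RROB L=YBOW
After move 4 (R'): R=WYGY U=BOWR F=OBGR D=OWYR B=GRGB
After move 5 (U): U=WBRO F=WYGR R=GRGY B=YBGB L=OBOW
After move 6 (R): R=GGYR U=WYRR F=WWGR D=OGYY B=OBBB
After move 7 (F'): F=WRWG U=WYGY R=GGOR D=BWYY L=OROR
Query 1: F[1] = R
Query 2: D[3] = Y
Query 3: L[1] = R
Query 4: D[1] = W
Query 5: B[3] = B
Query 6: L[2] = O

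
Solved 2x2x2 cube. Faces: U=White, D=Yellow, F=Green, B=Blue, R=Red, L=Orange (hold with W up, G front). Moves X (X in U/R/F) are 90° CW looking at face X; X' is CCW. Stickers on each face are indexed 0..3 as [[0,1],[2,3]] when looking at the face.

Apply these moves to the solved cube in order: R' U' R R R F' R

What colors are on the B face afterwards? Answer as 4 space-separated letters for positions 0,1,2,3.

After move 1 (R'): R=RRRR U=WBWB F=GWGW D=YGYG B=YBYB
After move 2 (U'): U=BBWW F=OOGW R=GWRR B=RRYB L=YBOO
After move 3 (R): R=RGRW U=BOWW F=OGGG D=YYYR B=WRBB
After move 4 (R): R=RRWG U=BGWG F=OYGR D=YBYW B=WROB
After move 5 (R): R=WRGR U=BYWR F=OBGW D=YOYW B=GRGB
After move 6 (F'): F=BWOG U=BYWG R=ORYR D=BOYW L=YROW
After move 7 (R): R=YORR U=BWWG F=BOOW D=BGYG B=GRYB
Query: B face = GRYB

Answer: G R Y B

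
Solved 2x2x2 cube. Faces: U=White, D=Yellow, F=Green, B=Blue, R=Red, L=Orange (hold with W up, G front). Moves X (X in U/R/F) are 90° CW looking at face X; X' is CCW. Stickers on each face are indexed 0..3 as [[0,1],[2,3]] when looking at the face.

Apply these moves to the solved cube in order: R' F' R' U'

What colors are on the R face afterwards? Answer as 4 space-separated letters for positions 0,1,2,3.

Answer: W B G Y

Derivation:
After move 1 (R'): R=RRRR U=WBWB F=GWGW D=YGYG B=YBYB
After move 2 (F'): F=WWGG U=WBRR R=GRYR D=OOYG L=OBOW
After move 3 (R'): R=RRGY U=WYRY F=WBGR D=OWYG B=GBOB
After move 4 (U'): U=YYWR F=OBGR R=WBGY B=RROB L=GBOW
Query: R face = WBGY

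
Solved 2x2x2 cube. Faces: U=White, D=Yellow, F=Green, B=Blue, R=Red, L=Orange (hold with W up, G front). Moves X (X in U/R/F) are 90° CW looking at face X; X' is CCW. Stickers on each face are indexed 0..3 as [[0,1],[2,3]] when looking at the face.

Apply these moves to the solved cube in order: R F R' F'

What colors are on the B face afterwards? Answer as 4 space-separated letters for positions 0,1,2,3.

After move 1 (R): R=RRRR U=WGWG F=GYGY D=YBYB B=WBWB
After move 2 (F): F=GGYY U=WGOO R=WRGR D=RRYB L=OYOB
After move 3 (R'): R=RRWG U=WWOW F=GGYO D=RGYY B=BBRB
After move 4 (F'): F=GOGY U=WWRW R=GRRG D=YBYY L=OWOO
Query: B face = BBRB

Answer: B B R B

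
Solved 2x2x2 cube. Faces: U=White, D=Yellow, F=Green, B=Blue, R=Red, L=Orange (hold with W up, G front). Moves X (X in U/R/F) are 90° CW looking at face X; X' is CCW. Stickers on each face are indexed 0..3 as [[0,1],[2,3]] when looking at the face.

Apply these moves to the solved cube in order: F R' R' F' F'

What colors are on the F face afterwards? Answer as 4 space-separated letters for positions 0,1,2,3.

After move 1 (F): F=GGGG U=WWOO R=WRWR D=RRYY L=OYOY
After move 2 (R'): R=RRWW U=WBOB F=GWGO D=RGYG B=YBRB
After move 3 (R'): R=RWRW U=WROY F=GBGB D=RWYO B=GBGB
After move 4 (F'): F=BBGG U=WRRR R=WWRW D=YYYO L=OYOO
After move 5 (F'): F=BGBG U=WRWR R=YWYW D=YOYO L=OROR
Query: F face = BGBG

Answer: B G B G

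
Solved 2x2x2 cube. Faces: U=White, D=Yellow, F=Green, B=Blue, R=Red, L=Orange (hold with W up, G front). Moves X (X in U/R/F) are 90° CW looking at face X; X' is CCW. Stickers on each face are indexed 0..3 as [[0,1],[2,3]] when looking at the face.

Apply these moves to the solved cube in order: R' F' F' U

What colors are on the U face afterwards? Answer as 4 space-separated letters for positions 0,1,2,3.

Answer: G W Y B

Derivation:
After move 1 (R'): R=RRRR U=WBWB F=GWGW D=YGYG B=YBYB
After move 2 (F'): F=WWGG U=WBRR R=GRYR D=OOYG L=OBOW
After move 3 (F'): F=WGWG U=WBGY R=OROR D=BWYG L=OROR
After move 4 (U): U=GWYB F=ORWG R=YBOR B=ORYB L=WGOR
Query: U face = GWYB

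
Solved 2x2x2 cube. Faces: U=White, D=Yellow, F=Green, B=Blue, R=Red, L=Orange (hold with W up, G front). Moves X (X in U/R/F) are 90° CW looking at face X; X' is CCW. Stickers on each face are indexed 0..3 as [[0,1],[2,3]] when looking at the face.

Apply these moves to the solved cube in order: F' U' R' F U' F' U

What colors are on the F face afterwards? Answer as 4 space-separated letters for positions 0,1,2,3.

Answer: G O B R

Derivation:
After move 1 (F'): F=GGGG U=WWRR R=YRYR D=OOYY L=OWOW
After move 2 (U'): U=WRWR F=OWGG R=GGYR B=YRBB L=BBOW
After move 3 (R'): R=GRGY U=WBWY F=ORGR D=OWYG B=YROB
After move 4 (F): F=GORR U=WBWB R=WRYY D=GGYG L=BOOW
After move 5 (U'): U=BBWW F=BORR R=GOYY B=WROB L=YROW
After move 6 (F'): F=ORBR U=BBGY R=GOGY D=RWYG L=YWOW
After move 7 (U): U=GBYB F=GOBR R=WRGY B=YWOB L=OROW
Query: F face = GOBR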